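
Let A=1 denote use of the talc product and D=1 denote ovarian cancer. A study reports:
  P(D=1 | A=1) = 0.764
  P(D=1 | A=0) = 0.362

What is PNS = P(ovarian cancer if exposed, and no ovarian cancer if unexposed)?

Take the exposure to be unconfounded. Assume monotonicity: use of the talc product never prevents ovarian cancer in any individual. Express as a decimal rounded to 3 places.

Let p₁ = 0.764, p₀ = 0.362.
Under exogeneity and monotonicity, PNS = p₁ − p₀.
PNS = 0.764 − 0.362 = 0.402

PNS ≈ 0.402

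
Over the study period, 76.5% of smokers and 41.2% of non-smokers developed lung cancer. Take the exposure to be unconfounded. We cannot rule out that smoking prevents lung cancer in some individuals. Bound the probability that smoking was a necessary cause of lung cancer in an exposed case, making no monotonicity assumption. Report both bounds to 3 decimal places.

p₁ = 0.765, p₀ = 0.412.
Under exogeneity alone the bounds on PN are max{0,(p₁−p₀)/p₁} ≤ PN ≤ min{1,(1−p₀)/p₁}.
  lower = (p₁ − p₀)/p₁ = 0.353 / 0.765 ≈ 0.4614
  upper = min{1, (1 − p₀)/p₁} = 0.588 / 0.765 ≈ 0.7686

0.461 ≤ PN ≤ 0.769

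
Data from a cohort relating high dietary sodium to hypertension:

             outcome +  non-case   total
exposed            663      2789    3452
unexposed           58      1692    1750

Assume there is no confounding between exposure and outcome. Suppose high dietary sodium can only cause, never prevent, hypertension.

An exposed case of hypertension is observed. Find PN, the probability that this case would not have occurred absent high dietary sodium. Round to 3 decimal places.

p₁ = P(outcome | exposed) = 663/3452 = 0.19206
p₀ = P(outcome | unexposed) = 58/1750 = 0.033143
Under exogeneity and monotonicity, PN = (p₁ − p₀) / p₁.
PN = (0.19206 − 0.033143) / 0.19206 = 0.15892 / 0.19206 ≈ 0.8274

PN ≈ 0.827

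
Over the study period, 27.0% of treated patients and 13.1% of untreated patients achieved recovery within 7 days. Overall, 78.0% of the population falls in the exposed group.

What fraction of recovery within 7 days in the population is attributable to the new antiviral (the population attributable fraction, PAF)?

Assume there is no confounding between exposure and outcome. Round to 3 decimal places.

p₁ = 0.27, p₀ = 0.131.
Overall risk P(Y=1) = π·p₁ + (1−π)·p₀ = 0.78×0.27 + 0.22×0.131 = 0.23942.
Under exogeneity, PAF = [P(Y=1) − p₀] / P(Y=1).
PAF = (0.23942 − 0.131) / 0.23942 ≈ 0.4528

PAF ≈ 0.453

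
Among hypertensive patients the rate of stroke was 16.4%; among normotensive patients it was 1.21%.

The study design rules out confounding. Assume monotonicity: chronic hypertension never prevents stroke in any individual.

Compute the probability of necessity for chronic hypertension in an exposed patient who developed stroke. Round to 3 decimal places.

PN ≈ 0.926

p₁ = 0.164, p₀ = 0.0121.
Under exogeneity and monotonicity, PN = (p₁ − p₀) / p₁.
PN = (0.164 − 0.0121) / 0.164 = 0.1519 / 0.164 ≈ 0.9262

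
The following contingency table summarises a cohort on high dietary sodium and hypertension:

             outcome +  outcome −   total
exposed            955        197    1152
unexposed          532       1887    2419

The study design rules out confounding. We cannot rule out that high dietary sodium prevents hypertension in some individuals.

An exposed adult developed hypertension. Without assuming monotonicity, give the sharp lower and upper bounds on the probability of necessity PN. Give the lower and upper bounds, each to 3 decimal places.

0.735 ≤ PN ≤ 0.941

p₁ = P(outcome | exposed) = 955/1152 = 0.82899
p₀ = P(outcome | unexposed) = 532/2419 = 0.21993
Under exogeneity alone the bounds on PN are max{0,(p₁−p₀)/p₁} ≤ PN ≤ min{1,(1−p₀)/p₁}.
  lower = (p₁ − p₀)/p₁ = 0.60907 / 0.82899 ≈ 0.7347
  upper = min{1, (1 − p₀)/p₁} = 0.78007 / 0.82899 ≈ 0.9410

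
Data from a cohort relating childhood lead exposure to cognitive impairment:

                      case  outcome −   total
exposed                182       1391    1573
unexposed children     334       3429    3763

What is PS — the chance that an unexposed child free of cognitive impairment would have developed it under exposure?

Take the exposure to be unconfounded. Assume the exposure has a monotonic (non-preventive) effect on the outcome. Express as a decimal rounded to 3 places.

PS ≈ 0.030

p₁ = P(outcome | exposed) = 182/1573 = 0.1157
p₀ = P(outcome | unexposed) = 334/3763 = 0.088759
Under exogeneity and monotonicity, PS = (p₁ − p₀)/(1 − p₀).
PS = (0.1157 − 0.088759) / 0.91124 ≈ 0.0296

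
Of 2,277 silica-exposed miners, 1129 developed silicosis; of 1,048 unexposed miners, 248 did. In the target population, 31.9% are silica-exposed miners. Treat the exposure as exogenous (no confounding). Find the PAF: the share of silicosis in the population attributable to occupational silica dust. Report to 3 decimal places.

p₁ = P(outcome | exposed) = 1129/2277 = 0.49583
p₀ = P(outcome | unexposed) = 248/1048 = 0.23664
Overall risk P(Y=1) = π·p₁ + (1−π)·p₀ = 0.319×0.49583 + 0.681×0.23664 = 0.31932.
Under exogeneity, PAF = [P(Y=1) − p₀] / P(Y=1).
PAF = (0.31932 − 0.23664) / 0.31932 ≈ 0.2589

PAF ≈ 0.259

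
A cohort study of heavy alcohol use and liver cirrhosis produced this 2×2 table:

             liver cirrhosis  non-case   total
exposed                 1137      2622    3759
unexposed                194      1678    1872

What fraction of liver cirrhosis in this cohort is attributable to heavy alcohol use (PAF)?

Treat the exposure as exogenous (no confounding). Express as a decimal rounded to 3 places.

PAF ≈ 0.562

p₁ = P(outcome | exposed) = 1137/3759 = 0.30247
p₀ = P(outcome | unexposed) = 194/1872 = 0.10363
Exposure prevalence π = 3759/5631 = 0.66755; overall risk P(Y=1) = 0.23637.
Under exogeneity, PAF = [P(Y=1) − p₀]/P(Y=1).
PAF = (0.23637 − 0.10363) / 0.23637 ≈ 0.5616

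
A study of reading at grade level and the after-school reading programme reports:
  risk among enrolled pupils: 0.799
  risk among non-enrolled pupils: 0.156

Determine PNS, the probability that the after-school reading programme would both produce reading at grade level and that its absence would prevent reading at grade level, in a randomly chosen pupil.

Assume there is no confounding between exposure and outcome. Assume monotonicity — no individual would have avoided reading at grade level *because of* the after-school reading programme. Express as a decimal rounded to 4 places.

Let p₁ = 0.799, p₀ = 0.156.
Under exogeneity and monotonicity, PNS = p₁ − p₀.
PNS = 0.799 − 0.156 = 0.643

PNS ≈ 0.6430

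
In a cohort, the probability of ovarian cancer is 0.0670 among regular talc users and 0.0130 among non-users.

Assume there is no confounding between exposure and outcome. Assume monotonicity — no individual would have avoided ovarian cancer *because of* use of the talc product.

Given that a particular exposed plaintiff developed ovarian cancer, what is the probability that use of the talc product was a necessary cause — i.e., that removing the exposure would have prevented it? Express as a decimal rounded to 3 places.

Let p₁ = 0.067, p₀ = 0.013.
Under exogeneity and monotonicity, PN = (p₁ − p₀) / p₁.
PN = (0.067 − 0.013) / 0.067 = 0.054 / 0.067 ≈ 0.8060

PN ≈ 0.806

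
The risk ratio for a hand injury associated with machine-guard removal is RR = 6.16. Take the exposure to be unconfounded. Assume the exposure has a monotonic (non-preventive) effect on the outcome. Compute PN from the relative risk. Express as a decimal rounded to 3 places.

PN ≈ 0.838

Under exogeneity and monotonicity, PN = (RR − 1) / RR = 1 − 1/RR.
PN = (6.16 − 1) / 6.16 = 5.16 / 6.16 ≈ 0.8377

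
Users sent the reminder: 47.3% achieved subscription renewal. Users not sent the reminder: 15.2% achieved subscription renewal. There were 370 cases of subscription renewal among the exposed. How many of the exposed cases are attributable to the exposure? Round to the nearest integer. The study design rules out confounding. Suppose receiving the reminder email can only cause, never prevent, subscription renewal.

about 251 cases

p₁ = 0.473, p₀ = 0.152.
PN = (p₁ − p₀)/p₁ = (0.473 − 0.152) / 0.473 ≈ 0.67865.
Attributable cases ≈ PN × (exposed cases) = 0.67865 × 370 ≈ 251.10.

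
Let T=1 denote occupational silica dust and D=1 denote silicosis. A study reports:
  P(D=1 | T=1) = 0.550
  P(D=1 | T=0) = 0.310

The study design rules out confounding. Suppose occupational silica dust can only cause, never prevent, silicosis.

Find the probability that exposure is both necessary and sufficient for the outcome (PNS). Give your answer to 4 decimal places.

Let p₁ = 0.55, p₀ = 0.31.
Under exogeneity and monotonicity, PNS = p₁ − p₀.
PNS = 0.55 − 0.31 = 0.24

PNS ≈ 0.2400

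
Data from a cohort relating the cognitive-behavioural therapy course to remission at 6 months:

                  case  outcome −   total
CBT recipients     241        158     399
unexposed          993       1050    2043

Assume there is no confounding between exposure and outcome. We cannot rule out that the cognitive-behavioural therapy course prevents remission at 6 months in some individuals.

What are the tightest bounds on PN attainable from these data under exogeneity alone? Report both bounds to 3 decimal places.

0.195 ≤ PN ≤ 0.851

p₁ = P(outcome | exposed) = 241/399 = 0.60401
p₀ = P(outcome | unexposed) = 993/2043 = 0.48605
Under exogeneity alone the bounds on PN are max{0,(p₁−p₀)/p₁} ≤ PN ≤ min{1,(1−p₀)/p₁}.
  lower = (p₁ − p₀)/p₁ = 0.11796 / 0.60401 ≈ 0.1953
  upper = min{1, (1 − p₀)/p₁} = 0.51395 / 0.60401 ≈ 0.8509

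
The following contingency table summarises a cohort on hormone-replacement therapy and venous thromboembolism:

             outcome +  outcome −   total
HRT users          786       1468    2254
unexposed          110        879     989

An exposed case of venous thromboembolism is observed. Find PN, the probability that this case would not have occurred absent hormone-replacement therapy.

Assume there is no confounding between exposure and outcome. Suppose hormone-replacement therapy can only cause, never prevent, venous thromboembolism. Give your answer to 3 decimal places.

p₁ = P(outcome | exposed) = 786/2254 = 0.34871
p₀ = P(outcome | unexposed) = 110/989 = 0.11122
Under exogeneity and monotonicity, PN = (p₁ − p₀)/p₁.
PN = (0.34871 − 0.11122) / 0.34871 ≈ 0.6810

PN ≈ 0.681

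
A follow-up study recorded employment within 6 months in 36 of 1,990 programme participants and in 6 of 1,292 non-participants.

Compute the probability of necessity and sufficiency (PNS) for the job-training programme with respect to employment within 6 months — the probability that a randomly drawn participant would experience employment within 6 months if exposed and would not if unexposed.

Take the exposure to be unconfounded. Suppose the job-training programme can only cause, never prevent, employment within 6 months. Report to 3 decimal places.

p₁ = P(outcome | exposed) = 36/1990 = 0.01809
p₀ = P(outcome | unexposed) = 6/1292 = 0.004644
Under exogeneity and monotonicity, PNS = p₁ − p₀.
PNS = 0.01809 − 0.004644 = 0.013446

PNS ≈ 0.013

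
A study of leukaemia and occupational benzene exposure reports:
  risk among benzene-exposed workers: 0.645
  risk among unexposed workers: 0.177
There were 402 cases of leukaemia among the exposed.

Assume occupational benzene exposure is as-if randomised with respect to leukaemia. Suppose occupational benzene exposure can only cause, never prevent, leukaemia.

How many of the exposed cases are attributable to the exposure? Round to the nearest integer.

about 292 cases

Let p₁ = 0.645, p₀ = 0.177.
PN = (p₁ − p₀)/p₁ = (0.645 − 0.177) / 0.645 ≈ 0.72558.
Attributable cases ≈ PN × (exposed cases) = 0.72558 × 402 ≈ 291.68.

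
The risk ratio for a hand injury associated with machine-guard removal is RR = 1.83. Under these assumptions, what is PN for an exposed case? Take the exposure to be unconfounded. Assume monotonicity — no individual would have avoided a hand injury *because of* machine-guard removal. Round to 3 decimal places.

Under exogeneity and monotonicity, PN = (RR − 1) / RR = 1 − 1/RR.
PN = (1.83 − 1) / 1.83 = 0.83 / 1.83 ≈ 0.4536

PN ≈ 0.454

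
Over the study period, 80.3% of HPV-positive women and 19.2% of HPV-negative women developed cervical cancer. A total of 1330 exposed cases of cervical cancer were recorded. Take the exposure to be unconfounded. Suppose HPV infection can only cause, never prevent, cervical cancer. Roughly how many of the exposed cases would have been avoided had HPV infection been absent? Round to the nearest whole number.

p₁ = 0.803, p₀ = 0.192.
PN = (p₁ − p₀)/p₁ = (0.803 − 0.192) / 0.803 ≈ 0.76090.
Attributable cases ≈ PN × (exposed cases) = 0.76090 × 1330 ≈ 1011.99.

about 1012 cases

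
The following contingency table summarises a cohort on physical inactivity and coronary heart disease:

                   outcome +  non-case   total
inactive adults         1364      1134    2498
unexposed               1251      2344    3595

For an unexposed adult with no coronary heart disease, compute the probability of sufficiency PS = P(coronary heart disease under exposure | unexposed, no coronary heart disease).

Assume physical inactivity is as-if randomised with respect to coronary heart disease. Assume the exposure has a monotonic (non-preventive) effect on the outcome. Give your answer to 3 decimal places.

PS ≈ 0.304

p₁ = P(outcome | exposed) = 1364/2498 = 0.54604
p₀ = P(outcome | unexposed) = 1251/3595 = 0.34798
Under exogeneity and monotonicity, PS = (p₁ − p₀)/(1 − p₀).
PS = (0.54604 − 0.34798) / 0.65202 ≈ 0.3038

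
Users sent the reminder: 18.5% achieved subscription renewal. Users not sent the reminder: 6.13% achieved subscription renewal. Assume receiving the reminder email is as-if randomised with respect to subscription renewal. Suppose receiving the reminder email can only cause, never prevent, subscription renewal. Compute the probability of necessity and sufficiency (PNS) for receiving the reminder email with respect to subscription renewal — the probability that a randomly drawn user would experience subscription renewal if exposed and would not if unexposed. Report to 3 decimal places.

PNS ≈ 0.124

p₁ = 0.185, p₀ = 0.0613.
Under exogeneity and monotonicity, PNS = p₁ − p₀.
PNS = 0.185 − 0.0613 = 0.1237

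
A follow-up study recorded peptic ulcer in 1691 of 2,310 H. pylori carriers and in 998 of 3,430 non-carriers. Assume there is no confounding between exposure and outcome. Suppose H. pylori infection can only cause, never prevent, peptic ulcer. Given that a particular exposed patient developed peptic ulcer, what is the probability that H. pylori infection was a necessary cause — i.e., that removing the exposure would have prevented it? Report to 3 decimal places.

p₁ = P(outcome | exposed) = 1691/2310 = 0.73203
p₀ = P(outcome | unexposed) = 998/3430 = 0.29096
Under exogeneity and monotonicity, PN = (p₁ − p₀) / p₁.
PN = (0.73203 − 0.29096) / 0.73203 = 0.44107 / 0.73203 ≈ 0.6025

PN ≈ 0.603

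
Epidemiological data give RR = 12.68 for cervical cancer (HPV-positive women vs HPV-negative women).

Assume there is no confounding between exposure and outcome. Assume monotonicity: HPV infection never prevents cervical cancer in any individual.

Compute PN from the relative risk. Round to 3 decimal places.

Under exogeneity and monotonicity, PN = (RR − 1) / RR = 1 − 1/RR.
PN = (12.68 − 1) / 12.68 = 11.68 / 12.68 ≈ 0.9211

PN ≈ 0.921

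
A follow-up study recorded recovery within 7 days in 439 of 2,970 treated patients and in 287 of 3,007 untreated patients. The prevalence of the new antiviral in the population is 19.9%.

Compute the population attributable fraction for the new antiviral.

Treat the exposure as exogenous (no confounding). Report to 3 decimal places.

PAF ≈ 0.098

p₁ = P(outcome | exposed) = 439/2970 = 0.14781
p₀ = P(outcome | unexposed) = 287/3007 = 0.095444
Overall risk P(Y=1) = π·p₁ + (1−π)·p₀ = 0.199×0.14781 + 0.801×0.095444 = 0.10587.
Under exogeneity, PAF = [P(Y=1) − p₀] / P(Y=1).
PAF = (0.10587 − 0.095444) / 0.10587 ≈ 0.0984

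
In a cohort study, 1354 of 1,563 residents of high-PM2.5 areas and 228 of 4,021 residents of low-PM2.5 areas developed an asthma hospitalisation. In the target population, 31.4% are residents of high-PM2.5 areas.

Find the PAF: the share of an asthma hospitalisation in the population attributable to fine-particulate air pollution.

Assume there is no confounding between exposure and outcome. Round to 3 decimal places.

PAF ≈ 0.818

p₁ = P(outcome | exposed) = 1354/1563 = 0.86628
p₀ = P(outcome | unexposed) = 228/4021 = 0.056702
Overall risk P(Y=1) = π·p₁ + (1−π)·p₀ = 0.314×0.86628 + 0.686×0.056702 = 0.31091.
Under exogeneity, PAF = [P(Y=1) − p₀] / P(Y=1).
PAF = (0.31091 − 0.056702) / 0.31091 ≈ 0.8176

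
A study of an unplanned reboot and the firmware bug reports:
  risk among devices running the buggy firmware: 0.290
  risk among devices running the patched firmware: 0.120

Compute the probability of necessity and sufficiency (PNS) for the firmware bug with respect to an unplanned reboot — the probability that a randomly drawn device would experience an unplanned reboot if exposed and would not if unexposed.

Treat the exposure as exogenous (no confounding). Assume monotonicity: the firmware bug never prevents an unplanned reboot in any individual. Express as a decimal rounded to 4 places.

Let p₁ = 0.29, p₀ = 0.12.
Under exogeneity and monotonicity, PNS = p₁ − p₀.
PNS = 0.29 − 0.12 = 0.17

PNS ≈ 0.1700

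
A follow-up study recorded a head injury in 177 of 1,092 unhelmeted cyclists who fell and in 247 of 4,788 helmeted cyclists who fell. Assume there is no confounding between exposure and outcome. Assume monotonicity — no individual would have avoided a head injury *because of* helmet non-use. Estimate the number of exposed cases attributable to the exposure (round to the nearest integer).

p₁ = P(outcome | exposed) = 177/1092 = 0.16209
p₀ = P(outcome | unexposed) = 247/4788 = 0.051587
PN = (p₁ − p₀)/p₁ = (0.16209 − 0.051587) / 0.16209 ≈ 0.68173.
Attributable cases ≈ PN × (exposed cases) = 0.68173 × 177 ≈ 120.67.

about 121 cases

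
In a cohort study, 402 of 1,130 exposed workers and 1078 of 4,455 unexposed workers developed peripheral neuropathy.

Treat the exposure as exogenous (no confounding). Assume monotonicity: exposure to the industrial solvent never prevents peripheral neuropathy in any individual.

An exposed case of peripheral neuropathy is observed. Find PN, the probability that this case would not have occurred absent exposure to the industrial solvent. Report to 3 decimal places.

PN ≈ 0.320

p₁ = P(outcome | exposed) = 402/1130 = 0.35575
p₀ = P(outcome | unexposed) = 1078/4455 = 0.24198
Under exogeneity and monotonicity, PN = (p₁ − p₀) / p₁.
PN = (0.35575 − 0.24198) / 0.35575 = 0.11378 / 0.35575 ≈ 0.3198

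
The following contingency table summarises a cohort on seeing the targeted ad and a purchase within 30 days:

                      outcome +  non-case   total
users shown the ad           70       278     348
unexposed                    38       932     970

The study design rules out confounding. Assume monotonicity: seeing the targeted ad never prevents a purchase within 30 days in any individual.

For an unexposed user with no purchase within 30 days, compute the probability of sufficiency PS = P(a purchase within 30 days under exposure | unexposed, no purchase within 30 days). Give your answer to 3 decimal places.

PS ≈ 0.169

p₁ = P(outcome | exposed) = 70/348 = 0.20115
p₀ = P(outcome | unexposed) = 38/970 = 0.039175
Under exogeneity and monotonicity, PS = (p₁ − p₀)/(1 − p₀).
PS = (0.20115 − 0.039175) / 0.96082 ≈ 0.1686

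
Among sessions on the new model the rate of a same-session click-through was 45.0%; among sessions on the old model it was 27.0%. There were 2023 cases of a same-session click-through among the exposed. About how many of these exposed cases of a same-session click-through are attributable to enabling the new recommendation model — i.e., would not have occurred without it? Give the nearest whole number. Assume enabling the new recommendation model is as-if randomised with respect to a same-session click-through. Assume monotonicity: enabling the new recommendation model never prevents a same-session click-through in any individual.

about 809 cases

p₁ = 0.45, p₀ = 0.27.
PN = (p₁ − p₀)/p₁ = (0.45 − 0.27) / 0.45 ≈ 0.40000.
Attributable cases ≈ PN × (exposed cases) = 0.40000 × 2023 ≈ 809.20.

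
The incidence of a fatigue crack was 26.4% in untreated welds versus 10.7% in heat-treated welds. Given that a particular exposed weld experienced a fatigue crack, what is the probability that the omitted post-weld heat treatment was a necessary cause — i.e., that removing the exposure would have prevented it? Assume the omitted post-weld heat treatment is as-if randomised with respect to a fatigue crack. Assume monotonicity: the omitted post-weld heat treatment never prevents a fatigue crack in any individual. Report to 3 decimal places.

PN ≈ 0.595

p₁ = 0.264, p₀ = 0.107.
Under exogeneity and monotonicity, PN = (p₁ − p₀) / p₁.
PN = (0.264 − 0.107) / 0.264 = 0.157 / 0.264 ≈ 0.5947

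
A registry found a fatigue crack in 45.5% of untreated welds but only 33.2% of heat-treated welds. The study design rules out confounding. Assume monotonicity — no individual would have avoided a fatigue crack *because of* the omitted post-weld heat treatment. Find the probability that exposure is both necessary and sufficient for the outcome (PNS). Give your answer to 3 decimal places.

PNS ≈ 0.123

p₁ = 0.455, p₀ = 0.332.
Under exogeneity and monotonicity, PNS = p₁ − p₀.
PNS = 0.455 − 0.332 = 0.123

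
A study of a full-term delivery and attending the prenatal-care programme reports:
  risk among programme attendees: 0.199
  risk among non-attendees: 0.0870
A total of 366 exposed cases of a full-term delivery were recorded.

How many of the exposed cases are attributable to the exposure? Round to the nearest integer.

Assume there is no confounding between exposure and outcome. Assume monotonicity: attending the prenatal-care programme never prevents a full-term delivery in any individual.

about 206 cases

Let p₁ = 0.199, p₀ = 0.087.
PN = (p₁ − p₀)/p₁ = (0.199 − 0.087) / 0.199 ≈ 0.56281.
Attributable cases ≈ PN × (exposed cases) = 0.56281 × 366 ≈ 205.99.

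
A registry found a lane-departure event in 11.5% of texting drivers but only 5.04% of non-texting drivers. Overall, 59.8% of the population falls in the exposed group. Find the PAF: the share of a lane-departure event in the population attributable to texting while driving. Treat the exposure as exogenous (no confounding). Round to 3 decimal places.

PAF ≈ 0.434

p₁ = 0.115, p₀ = 0.0504.
Overall risk P(Y=1) = π·p₁ + (1−π)·p₀ = 0.598×0.115 + 0.402×0.0504 = 0.089031.
Under exogeneity, PAF = [P(Y=1) − p₀] / P(Y=1).
PAF = (0.089031 − 0.0504) / 0.089031 ≈ 0.4339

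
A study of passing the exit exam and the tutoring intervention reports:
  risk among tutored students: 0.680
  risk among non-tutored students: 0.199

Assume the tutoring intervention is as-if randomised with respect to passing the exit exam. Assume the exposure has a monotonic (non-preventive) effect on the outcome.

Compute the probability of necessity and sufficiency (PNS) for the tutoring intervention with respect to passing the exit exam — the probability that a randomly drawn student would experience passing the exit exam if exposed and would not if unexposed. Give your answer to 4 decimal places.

Let p₁ = 0.68, p₀ = 0.199.
Under exogeneity and monotonicity, PNS = p₁ − p₀.
PNS = 0.68 − 0.199 = 0.481

PNS ≈ 0.4810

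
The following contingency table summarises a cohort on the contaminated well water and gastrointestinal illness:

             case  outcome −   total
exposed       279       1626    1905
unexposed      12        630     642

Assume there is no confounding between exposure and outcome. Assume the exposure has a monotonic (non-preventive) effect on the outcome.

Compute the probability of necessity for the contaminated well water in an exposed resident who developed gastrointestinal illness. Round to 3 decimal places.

p₁ = P(outcome | exposed) = 279/1905 = 0.14646
p₀ = P(outcome | unexposed) = 12/642 = 0.018692
Under exogeneity and monotonicity, PN = (p₁ − p₀)/p₁.
PN = (0.14646 − 0.018692) / 0.14646 ≈ 0.8724

PN ≈ 0.872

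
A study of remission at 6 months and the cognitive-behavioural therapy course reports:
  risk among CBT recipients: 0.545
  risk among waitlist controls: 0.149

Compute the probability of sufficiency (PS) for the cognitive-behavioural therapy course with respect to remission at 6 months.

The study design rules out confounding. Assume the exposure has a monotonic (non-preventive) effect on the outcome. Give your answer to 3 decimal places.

Let p₁ = 0.545, p₀ = 0.149.
Under exogeneity and monotonicity, PS = (p₁ − p₀) / (1 − p₀).
PS = (0.545 − 0.149) / (1 − 0.149) = 0.396 / 0.851 ≈ 0.4653

PS ≈ 0.465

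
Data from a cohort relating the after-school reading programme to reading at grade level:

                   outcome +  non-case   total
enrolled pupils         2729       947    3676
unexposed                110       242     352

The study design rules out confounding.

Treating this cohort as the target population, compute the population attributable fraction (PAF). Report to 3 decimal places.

PAF ≈ 0.557

p₁ = P(outcome | exposed) = 2729/3676 = 0.74238
p₀ = P(outcome | unexposed) = 110/352 = 0.3125
Exposure prevalence π = 3676/4028 = 0.91261; overall risk P(Y=1) = 0.70482.
Under exogeneity, PAF = [P(Y=1) − p₀]/P(Y=1).
PAF = (0.70482 − 0.3125) / 0.70482 ≈ 0.5566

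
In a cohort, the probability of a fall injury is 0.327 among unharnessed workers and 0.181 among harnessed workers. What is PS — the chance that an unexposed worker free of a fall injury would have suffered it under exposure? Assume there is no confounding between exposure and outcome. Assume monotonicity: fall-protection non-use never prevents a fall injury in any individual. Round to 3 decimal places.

PS ≈ 0.178

Let p₁ = 0.327, p₀ = 0.181.
Under exogeneity and monotonicity, PS = (p₁ − p₀) / (1 − p₀).
PS = (0.327 − 0.181) / (1 − 0.181) = 0.146 / 0.819 ≈ 0.1783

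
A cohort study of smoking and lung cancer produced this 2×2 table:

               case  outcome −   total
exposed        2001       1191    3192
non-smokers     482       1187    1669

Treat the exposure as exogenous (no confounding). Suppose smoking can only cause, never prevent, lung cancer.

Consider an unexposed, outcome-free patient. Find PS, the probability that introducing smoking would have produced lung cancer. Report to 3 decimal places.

PS ≈ 0.475

p₁ = P(outcome | exposed) = 2001/3192 = 0.62688
p₀ = P(outcome | unexposed) = 482/1669 = 0.2888
Under exogeneity and monotonicity, PS = (p₁ − p₀)/(1 − p₀).
PS = (0.62688 − 0.2888) / 0.7112 ≈ 0.4754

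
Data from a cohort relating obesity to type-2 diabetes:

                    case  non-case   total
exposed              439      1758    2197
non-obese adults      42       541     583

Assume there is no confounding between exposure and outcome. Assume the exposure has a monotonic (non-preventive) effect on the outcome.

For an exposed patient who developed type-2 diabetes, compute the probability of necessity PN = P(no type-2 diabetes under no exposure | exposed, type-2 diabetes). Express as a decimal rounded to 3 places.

p₁ = P(outcome | exposed) = 439/2197 = 0.19982
p₀ = P(outcome | unexposed) = 42/583 = 0.072041
Under exogeneity and monotonicity, PN = (p₁ − p₀) / p₁.
PN = (0.19982 − 0.072041) / 0.19982 = 0.12778 / 0.19982 ≈ 0.6395

PN ≈ 0.639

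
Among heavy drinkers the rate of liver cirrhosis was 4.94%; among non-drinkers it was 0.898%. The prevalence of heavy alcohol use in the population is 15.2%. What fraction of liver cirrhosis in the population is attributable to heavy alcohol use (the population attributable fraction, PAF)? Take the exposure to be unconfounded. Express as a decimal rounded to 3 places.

PAF ≈ 0.406

p₁ = 0.0494, p₀ = 0.00898.
Overall risk P(Y=1) = π·p₁ + (1−π)·p₀ = 0.152×0.0494 + 0.848×0.00898 = 0.015124.
Under exogeneity, PAF = [P(Y=1) − p₀] / P(Y=1).
PAF = (0.015124 − 0.00898) / 0.015124 ≈ 0.4062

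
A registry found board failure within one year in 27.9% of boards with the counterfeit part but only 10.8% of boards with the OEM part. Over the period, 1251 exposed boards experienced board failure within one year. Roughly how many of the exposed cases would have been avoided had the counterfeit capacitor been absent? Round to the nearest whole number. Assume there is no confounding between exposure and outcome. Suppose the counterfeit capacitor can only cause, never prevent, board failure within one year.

p₁ = 0.279, p₀ = 0.108.
PN = (p₁ − p₀)/p₁ = (0.279 − 0.108) / 0.279 ≈ 0.61290.
Attributable cases ≈ PN × (exposed cases) = 0.61290 × 1251 ≈ 766.74.

about 767 cases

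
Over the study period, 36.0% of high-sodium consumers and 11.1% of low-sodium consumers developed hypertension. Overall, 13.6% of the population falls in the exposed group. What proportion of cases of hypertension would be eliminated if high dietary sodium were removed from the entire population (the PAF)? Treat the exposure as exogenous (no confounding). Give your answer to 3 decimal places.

PAF ≈ 0.234

p₁ = 0.36, p₀ = 0.111.
Overall risk P(Y=1) = π·p₁ + (1−π)·p₀ = 0.136×0.36 + 0.864×0.111 = 0.14486.
Under exogeneity, PAF = [P(Y=1) − p₀] / P(Y=1).
PAF = (0.14486 − 0.111) / 0.14486 ≈ 0.2338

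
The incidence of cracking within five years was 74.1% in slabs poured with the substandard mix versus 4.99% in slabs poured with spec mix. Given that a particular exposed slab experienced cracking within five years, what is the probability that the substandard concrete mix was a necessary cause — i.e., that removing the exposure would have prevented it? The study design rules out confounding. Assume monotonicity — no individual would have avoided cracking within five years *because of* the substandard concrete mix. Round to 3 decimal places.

p₁ = 0.741, p₀ = 0.0499.
Under exogeneity and monotonicity, PN = (p₁ − p₀) / p₁.
PN = (0.741 − 0.0499) / 0.741 = 0.6911 / 0.741 ≈ 0.9327

PN ≈ 0.933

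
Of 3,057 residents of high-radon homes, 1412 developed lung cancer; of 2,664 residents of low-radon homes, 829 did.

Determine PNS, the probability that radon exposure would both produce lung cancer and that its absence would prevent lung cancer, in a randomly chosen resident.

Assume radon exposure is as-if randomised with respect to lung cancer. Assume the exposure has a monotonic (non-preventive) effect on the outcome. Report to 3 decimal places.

PNS ≈ 0.151

p₁ = P(outcome | exposed) = 1412/3057 = 0.46189
p₀ = P(outcome | unexposed) = 829/2664 = 0.31119
Under exogeneity and monotonicity, PNS = p₁ − p₀.
PNS = 0.46189 − 0.31119 = 0.1507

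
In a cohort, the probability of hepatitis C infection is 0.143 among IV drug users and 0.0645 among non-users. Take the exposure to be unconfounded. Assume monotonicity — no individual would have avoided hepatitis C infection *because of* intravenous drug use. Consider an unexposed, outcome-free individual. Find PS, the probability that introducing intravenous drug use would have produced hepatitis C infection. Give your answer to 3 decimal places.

PS ≈ 0.084

Let p₁ = 0.143, p₀ = 0.0645.
Under exogeneity and monotonicity, PS = (p₁ − p₀) / (1 − p₀).
PS = (0.143 − 0.0645) / (1 − 0.0645) = 0.0785 / 0.9355 ≈ 0.0839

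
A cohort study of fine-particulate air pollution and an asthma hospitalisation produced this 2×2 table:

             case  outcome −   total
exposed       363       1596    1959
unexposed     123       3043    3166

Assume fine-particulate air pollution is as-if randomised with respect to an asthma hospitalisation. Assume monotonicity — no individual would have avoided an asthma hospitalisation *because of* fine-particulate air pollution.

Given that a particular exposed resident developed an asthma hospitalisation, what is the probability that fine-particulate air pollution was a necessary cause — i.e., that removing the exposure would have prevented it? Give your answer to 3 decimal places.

p₁ = P(outcome | exposed) = 363/1959 = 0.1853
p₀ = P(outcome | unexposed) = 123/3166 = 0.03885
Under exogeneity and monotonicity, PN = (p₁ − p₀)/p₁.
PN = (0.1853 − 0.03885) / 0.1853 ≈ 0.7903

PN ≈ 0.790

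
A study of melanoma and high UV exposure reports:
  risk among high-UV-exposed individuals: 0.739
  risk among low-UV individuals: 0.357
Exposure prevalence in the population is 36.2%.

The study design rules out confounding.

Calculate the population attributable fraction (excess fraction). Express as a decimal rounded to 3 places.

PAF ≈ 0.279

Let p₁ = 0.739, p₀ = 0.357.
Overall risk P(Y=1) = π·p₁ + (1−π)·p₀ = 0.362×0.739 + 0.638×0.357 = 0.49528.
Under exogeneity, PAF = [P(Y=1) − p₀] / P(Y=1).
PAF = (0.49528 − 0.357) / 0.49528 ≈ 0.2792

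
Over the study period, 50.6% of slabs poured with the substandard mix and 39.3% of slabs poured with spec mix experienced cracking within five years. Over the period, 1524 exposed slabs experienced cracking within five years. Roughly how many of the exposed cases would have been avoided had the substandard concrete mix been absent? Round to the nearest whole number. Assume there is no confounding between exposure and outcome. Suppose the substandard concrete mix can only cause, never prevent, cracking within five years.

about 340 cases

p₁ = 0.506, p₀ = 0.393.
PN = (p₁ − p₀)/p₁ = (0.506 − 0.393) / 0.506 ≈ 0.22332.
Attributable cases ≈ PN × (exposed cases) = 0.22332 × 1524 ≈ 340.34.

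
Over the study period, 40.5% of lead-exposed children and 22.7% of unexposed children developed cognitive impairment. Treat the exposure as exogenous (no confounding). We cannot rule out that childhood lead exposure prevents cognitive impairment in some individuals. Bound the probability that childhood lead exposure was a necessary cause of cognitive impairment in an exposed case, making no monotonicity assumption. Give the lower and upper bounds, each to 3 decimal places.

0.440 ≤ PN ≤ 1.000

p₁ = 0.405, p₀ = 0.227.
Under exogeneity alone the bounds on PN are max{0,(p₁−p₀)/p₁} ≤ PN ≤ min{1,(1−p₀)/p₁}.
  lower = (p₁ − p₀)/p₁ = 0.178 / 0.405 ≈ 0.4395
  upper = min{1, (1 − p₀)/p₁} = 0.773 / 0.405 ≈ 1.9086 → capped at 1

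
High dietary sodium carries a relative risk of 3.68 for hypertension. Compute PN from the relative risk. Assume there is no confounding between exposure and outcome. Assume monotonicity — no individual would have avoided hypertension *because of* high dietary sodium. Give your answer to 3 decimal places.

Under exogeneity and monotonicity, PN = (RR − 1) / RR = 1 − 1/RR.
PN = (3.68 − 1) / 3.68 = 2.68 / 3.68 ≈ 0.7283

PN ≈ 0.728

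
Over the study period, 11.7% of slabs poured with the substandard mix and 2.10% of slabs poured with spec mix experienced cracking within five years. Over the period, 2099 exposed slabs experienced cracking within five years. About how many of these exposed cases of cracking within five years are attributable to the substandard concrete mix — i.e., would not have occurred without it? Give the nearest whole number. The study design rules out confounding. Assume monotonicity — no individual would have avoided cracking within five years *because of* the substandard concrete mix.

about 1722 cases

p₁ = 0.117, p₀ = 0.021.
PN = (p₁ − p₀)/p₁ = (0.117 − 0.021) / 0.117 ≈ 0.82051.
Attributable cases ≈ PN × (exposed cases) = 0.82051 × 2099 ≈ 1722.26.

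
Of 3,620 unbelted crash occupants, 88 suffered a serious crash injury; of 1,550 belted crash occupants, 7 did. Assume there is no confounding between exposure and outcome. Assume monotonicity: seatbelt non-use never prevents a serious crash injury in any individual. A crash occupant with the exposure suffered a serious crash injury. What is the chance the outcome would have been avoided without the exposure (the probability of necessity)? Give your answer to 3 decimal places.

PN ≈ 0.814

p₁ = P(outcome | exposed) = 88/3620 = 0.024309
p₀ = P(outcome | unexposed) = 7/1550 = 0.0045161
Under exogeneity and monotonicity, PN = (p₁ − p₀) / p₁.
PN = (0.024309 − 0.0045161) / 0.024309 = 0.019793 / 0.024309 ≈ 0.8142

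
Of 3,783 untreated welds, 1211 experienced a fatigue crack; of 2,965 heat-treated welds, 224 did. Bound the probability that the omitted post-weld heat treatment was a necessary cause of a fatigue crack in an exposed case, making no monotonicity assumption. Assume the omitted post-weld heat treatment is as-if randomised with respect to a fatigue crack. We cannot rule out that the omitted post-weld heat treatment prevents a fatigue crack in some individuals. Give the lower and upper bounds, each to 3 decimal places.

0.764 ≤ PN ≤ 1.000

p₁ = P(outcome | exposed) = 1211/3783 = 0.32012
p₀ = P(outcome | unexposed) = 224/2965 = 0.075548
Under exogeneity alone the bounds on PN are max{0,(p₁−p₀)/p₁} ≤ PN ≤ min{1,(1−p₀)/p₁}.
  lower = (p₁ − p₀)/p₁ = 0.24457 / 0.32012 ≈ 0.7640
  upper = min{1, (1 − p₀)/p₁} = 0.92445 / 0.32012 ≈ 2.8879 → capped at 1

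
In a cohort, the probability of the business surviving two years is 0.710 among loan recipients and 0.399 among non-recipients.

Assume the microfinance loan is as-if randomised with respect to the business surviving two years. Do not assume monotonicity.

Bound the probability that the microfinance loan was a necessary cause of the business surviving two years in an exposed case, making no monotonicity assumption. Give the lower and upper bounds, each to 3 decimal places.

0.438 ≤ PN ≤ 0.846

Let p₁ = 0.71, p₀ = 0.399.
Under exogeneity alone the bounds on PN are max{0,(p₁−p₀)/p₁} ≤ PN ≤ min{1,(1−p₀)/p₁}.
  lower = (p₁ − p₀)/p₁ = 0.311 / 0.71 ≈ 0.4380
  upper = min{1, (1 − p₀)/p₁} = 0.601 / 0.71 ≈ 0.8465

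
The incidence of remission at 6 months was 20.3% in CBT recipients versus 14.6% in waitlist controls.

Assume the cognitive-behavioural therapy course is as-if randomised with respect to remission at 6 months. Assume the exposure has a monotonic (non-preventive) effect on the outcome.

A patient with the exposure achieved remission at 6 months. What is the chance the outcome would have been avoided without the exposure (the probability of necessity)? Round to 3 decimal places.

PN ≈ 0.281

p₁ = 0.203, p₀ = 0.146.
Under exogeneity and monotonicity, PN = (p₁ − p₀) / p₁.
PN = (0.203 − 0.146) / 0.203 = 0.057 / 0.203 ≈ 0.2808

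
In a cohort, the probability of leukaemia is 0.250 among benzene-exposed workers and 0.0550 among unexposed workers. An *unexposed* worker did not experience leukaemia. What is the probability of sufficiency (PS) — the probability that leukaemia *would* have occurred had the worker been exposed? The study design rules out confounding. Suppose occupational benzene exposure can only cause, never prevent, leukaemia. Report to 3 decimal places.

Let p₁ = 0.25, p₀ = 0.055.
Under exogeneity and monotonicity, PS = (p₁ − p₀) / (1 − p₀).
PS = (0.25 − 0.055) / (1 − 0.055) = 0.195 / 0.945 ≈ 0.2063

PS ≈ 0.206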